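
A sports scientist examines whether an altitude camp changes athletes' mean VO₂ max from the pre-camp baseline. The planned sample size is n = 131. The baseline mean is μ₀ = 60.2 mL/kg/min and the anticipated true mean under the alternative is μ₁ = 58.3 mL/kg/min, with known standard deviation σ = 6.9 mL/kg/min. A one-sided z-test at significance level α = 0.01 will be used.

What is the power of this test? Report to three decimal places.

Standardized effect: d = |μ₁ − μ₀| / σ = |58.3 − 60.2| / 6.9 = 0.2754
Noncentrality parameter: δ = d·√n = 0.2754 × √131 = 3.1517
One-sided α = 0.01 → critical value z_{0.01} = 2.326.
Power = Φ(δ − 2.326) = Φ(0.825) = 0.7954.

Power ≈ 0.795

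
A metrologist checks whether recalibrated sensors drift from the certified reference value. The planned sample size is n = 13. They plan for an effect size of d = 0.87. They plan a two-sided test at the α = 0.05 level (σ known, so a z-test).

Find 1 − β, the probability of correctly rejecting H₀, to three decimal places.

Noncentrality parameter: δ = d·√n = 0.87 × √13 = 3.1368
Critical value for a two-sided test at α = 0.05: z_{α/2} = 1.960.
Power = Φ(δ − 1.960) + Φ(−δ − 1.960) = Φ(1.177) + Φ(-5.097) = 0.8804 + 0.0000 = 0.8804.

Power ≈ 0.880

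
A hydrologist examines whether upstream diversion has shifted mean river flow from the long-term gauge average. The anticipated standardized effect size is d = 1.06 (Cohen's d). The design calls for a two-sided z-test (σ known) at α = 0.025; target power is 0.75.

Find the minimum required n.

Set Φ(δ − 2.241) = 0.75; then δ − 2.241 = Φ⁻¹(0.75) = 0.674, giving δ = 2.916.
(Ignoring the negligible lower-tail rejection probability gives the usual closed-form inversion.)
δ = d·√n ⇒ n = (δ/d)² = (2.916 / 1.06)² = 7.57.
Rounding up, n = 8.

n = 8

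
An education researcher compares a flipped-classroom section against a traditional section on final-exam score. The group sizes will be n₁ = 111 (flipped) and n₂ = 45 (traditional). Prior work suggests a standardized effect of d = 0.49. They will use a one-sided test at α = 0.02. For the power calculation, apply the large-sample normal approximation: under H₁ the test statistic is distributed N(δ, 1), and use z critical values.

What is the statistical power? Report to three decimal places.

Power ≈ 0.764

Noncentrality parameter: δ = d / √(1/n₁ + 1/n₂) = 0.49 / √(1/111 + 1/45) = 2.7727
Critical value for a one-sided test at α = 0.02: z_α = 2.054.
Power = Φ(δ − 2.054) = Φ(0.719) = 0.7639.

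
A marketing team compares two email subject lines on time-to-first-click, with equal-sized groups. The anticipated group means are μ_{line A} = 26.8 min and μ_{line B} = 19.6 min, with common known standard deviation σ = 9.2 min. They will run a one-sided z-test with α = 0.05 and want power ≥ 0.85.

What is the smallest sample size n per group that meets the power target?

Standardized effect: d = |μ_{line A} − μ_{line B}| / σ = |26.8 − 19.6| / 9.2 = 0.7826
For power 0.85 need Φ(δ − z_{0.05}) = 0.85, so δ = z_{0.05} + z_{0.15} = 1.645 + 1.036 = 2.681.
δ = d·√(n/2) ⇒ n = 2(δ/d)² = 2 × (2.681 / 0.7826)² = 23.48.
Rounding up, n = 24 per group.

n = 24 per group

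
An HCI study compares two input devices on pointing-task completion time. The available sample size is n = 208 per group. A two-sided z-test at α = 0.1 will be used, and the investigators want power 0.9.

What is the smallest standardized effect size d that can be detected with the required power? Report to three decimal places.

Need Φ(δ − 1.645) = 0.9, so δ = 1.645 + 1.282 = 2.926.
(The second rejection-region term Φ(−δ − z_{α/2}) is negligible and dropped.)
δ = d·√(n/2) ⇒ d = δ/√(n/2) = 2.926/√(208/2) = 0.2870.

d ≈ 0.287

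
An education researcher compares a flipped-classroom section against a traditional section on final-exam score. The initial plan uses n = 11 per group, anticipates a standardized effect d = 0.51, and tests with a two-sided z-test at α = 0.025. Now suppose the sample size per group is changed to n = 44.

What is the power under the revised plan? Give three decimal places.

Power ≈ 0.560

With n = 44 per group: δ = d·√(n/2) = 0.51 × √(44/2) = 2.3921. Critical value z_{0.0125} = 2.241.
Revised power = Φ(δ − 2.241) + Φ(−δ − 2.241) = Φ(0.151) + Φ(-4.634) = 0.5599 + 0.0000 = 0.5599.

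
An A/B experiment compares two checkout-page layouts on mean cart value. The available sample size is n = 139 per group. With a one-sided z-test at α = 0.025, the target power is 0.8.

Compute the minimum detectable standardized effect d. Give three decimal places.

d ≈ 0.336

Need Φ(δ − 1.960) = 0.8, so δ = 1.960 + 0.842 = 2.802.
δ = d·√(n/2) ⇒ d = δ/√(n/2) = 2.802/√(139/2) = 0.3361.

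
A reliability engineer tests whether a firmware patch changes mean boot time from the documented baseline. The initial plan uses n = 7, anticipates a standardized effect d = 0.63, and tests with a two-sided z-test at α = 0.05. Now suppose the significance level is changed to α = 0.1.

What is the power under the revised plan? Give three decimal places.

Power ≈ 0.509

δ = d·√n = 0.63 × √7 = 1.6668 (unchanged). New critical value: z_{0.05} = 1.645.
Revised power = Φ(δ − 1.645) + Φ(−δ − 1.645) = Φ(0.022) + Φ(-3.312) = 0.5088 + 0.0005 = 0.5092.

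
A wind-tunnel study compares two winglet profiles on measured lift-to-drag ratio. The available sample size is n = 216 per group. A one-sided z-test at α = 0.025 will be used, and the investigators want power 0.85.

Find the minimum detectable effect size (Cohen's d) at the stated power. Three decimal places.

d ≈ 0.288

Need Φ(δ − 1.960) = 0.85, so δ = 1.960 + 1.036 = 2.996.
δ = d·√(n/2) ⇒ d = δ/√(n/2) = 2.996/√(216/2) = 0.2883.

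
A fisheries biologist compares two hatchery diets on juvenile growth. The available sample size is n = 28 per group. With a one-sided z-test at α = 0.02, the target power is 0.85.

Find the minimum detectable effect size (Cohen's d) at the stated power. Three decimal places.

d ≈ 0.826

Required noncentrality: δ = z_{0.02} + z_{0.15} = 2.054 + 1.036 = 3.090.
δ = d·√(n/2) ⇒ d = δ/√(n/2) = 3.090/√(28/2) = 0.8259.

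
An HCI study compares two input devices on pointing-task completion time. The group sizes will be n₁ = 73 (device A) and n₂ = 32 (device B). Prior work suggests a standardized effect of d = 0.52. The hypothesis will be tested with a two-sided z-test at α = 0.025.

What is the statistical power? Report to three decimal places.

Power ≈ 0.584

Noncentrality parameter: λ = d / √(1/n₁ + 1/n₂) = 0.52 / √(1/73 + 1/32) = 2.4527
Critical value for a two-sided test at α = 0.025: z_{α/2} = 2.241.
Power = Φ(λ − 2.241) + Φ(−λ − 2.241) = Φ(0.211) + Φ(-4.694) = 0.5837 + 0.0000 = 0.5837.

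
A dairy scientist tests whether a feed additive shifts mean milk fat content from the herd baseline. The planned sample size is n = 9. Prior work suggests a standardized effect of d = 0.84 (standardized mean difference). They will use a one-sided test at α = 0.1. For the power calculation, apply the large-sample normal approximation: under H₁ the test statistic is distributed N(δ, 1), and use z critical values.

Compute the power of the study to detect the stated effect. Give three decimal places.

Noncentrality parameter: δ = d·√n = 0.84 × √9 = 2.5200
One-sided α = 0.1 → critical value z_{0.1} = 1.282.
Power = P(Z > 1.282 − δ) = Φ(1.238) = 0.8922.

Power ≈ 0.892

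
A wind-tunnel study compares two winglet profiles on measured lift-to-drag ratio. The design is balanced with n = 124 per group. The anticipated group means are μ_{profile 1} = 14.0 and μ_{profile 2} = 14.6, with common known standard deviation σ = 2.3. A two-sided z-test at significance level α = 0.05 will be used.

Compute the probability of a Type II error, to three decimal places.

β ≈ 0.462

Standardized effect: d = |μ_{profile 1} − μ_{profile 2}| / σ = |14.0 − 14.6| / 2.3 = 0.2609
Noncentrality parameter: δ = d·√(n/2) = 0.2609 × √(124/2) = 2.0541
Two-sided α = 0.05 → critical value z_{0.025} = 1.960.
Power = Φ(δ − 1.960) + Φ(−δ − 1.960) = Φ(0.094) + Φ(-4.014) = 0.5375 + 0.0000 = 0.5375.
Type II error: β = 1 − power = 1 − 0.5375 = 0.4625.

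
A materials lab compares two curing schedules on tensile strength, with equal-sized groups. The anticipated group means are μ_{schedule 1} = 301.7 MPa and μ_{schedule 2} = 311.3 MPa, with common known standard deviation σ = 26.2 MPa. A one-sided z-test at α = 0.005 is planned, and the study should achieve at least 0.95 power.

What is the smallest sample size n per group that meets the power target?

n = 266 per group

Standardized effect: d = |μ_{schedule 1} − μ_{schedule 2}| / σ = |301.7 − 311.3| / 26.2 = 0.3664
For power 0.95 need Φ(δ − z_{0.005}) = 0.95, so δ = z_{0.005} + z_{0.05} = 2.576 + 1.645 = 4.221.
δ = d·√(n/2) ⇒ n = 2(δ/d)² = 2 × (4.221 / 0.3664)² = 265.37.
Round up to the next whole unit.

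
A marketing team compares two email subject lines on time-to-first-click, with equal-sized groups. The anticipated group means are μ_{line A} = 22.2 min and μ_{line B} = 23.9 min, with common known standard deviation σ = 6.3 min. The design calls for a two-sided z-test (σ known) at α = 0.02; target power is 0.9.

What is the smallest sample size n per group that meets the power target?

n = 358 per group

Standardized effect: d = |μ_{line A} − μ_{line B}| / σ = |22.2 − 23.9| / 6.3 = 0.2698
Set Φ(δ − 2.326) = 0.9; then δ − 2.326 = Φ⁻¹(0.9) = 1.282, giving δ = 3.608.
(The Φ(−δ − z_{α/2}) term is vanishingly small for δ > 0 and is dropped in the standard sample-size formula.)
δ = d·√(n/2) ⇒ n = 2(δ/d)² = 2 × (3.608 / 0.2698)² = 357.54.
Round up to the next whole unit.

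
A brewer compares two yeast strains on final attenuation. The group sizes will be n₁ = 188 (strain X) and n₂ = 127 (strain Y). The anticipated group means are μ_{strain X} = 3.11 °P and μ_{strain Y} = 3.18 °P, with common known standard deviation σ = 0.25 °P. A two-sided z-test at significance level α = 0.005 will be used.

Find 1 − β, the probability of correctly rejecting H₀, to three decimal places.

Standardized effect: d = |μ_{strain X} − μ_{strain Y}| / σ = |3.11 − 3.18| / 0.25 = 0.2800
Noncentrality parameter: δ = d / √(1/n₁ + 1/n₂) = 0.2800 / √(1/188 + 1/127) = 2.4377
Critical value for a two-sided test at α = 0.005: z_{α/2} = 2.807.
Power = Φ(δ − 2.807) + Φ(−δ − 2.807) = Φ(-0.369) + Φ(-5.245) = 0.3559 + 0.0000 = 0.3559.

Power ≈ 0.356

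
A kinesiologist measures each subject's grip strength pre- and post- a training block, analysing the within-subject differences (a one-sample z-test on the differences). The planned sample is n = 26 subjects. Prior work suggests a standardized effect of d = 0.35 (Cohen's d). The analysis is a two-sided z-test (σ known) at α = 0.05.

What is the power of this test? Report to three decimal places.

Power ≈ 0.431

Noncentrality parameter: λ = d·√n = 0.35 × √26 = 1.7847
Two-sided α = 0.05 → critical value z_{0.025} = 1.960.
Power = Φ(λ − 1.960) + Φ(−λ − 1.960) = Φ(-0.175) + Φ(-3.745) = 0.4304 + 0.0001 = 0.4305.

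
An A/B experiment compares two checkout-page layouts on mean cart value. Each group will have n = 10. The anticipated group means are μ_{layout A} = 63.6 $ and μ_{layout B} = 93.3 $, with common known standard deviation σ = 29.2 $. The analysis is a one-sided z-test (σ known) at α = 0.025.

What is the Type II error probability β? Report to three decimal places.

Standardized effect: d = |μ_{layout A} − μ_{layout B}| / σ = |63.6 − 93.3| / 29.2 = 1.0171
Noncentrality parameter: λ = d·√(n/2) = 1.0171 × √(10/2) = 2.2744
Critical value for a one-sided test at α = 0.025: z_α = 1.960.
Power = P(Z > 1.960 − λ) = Φ(0.314) = 0.6234.
Type II error: β = 1 − power = 1 − 0.6234 = 0.3766.

β ≈ 0.377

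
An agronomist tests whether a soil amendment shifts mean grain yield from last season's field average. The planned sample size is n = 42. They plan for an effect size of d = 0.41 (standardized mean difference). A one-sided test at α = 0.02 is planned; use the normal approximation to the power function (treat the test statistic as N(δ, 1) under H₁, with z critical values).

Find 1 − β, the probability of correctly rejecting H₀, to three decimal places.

Noncentrality parameter: δ = d·√n = 0.41 × √42 = 2.6571
One-sided α = 0.02 → critical value z_{0.02} = 2.054.
Power = Φ(δ − 2.054) = Φ(0.603) = 0.7269.

Power ≈ 0.727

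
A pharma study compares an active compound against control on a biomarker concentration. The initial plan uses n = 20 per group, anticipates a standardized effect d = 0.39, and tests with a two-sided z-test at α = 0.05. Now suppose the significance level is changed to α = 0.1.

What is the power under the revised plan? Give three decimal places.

δ = d·√(n/2) = 0.39 × √(20/2) = 1.2333 (unchanged). New critical value: z_{0.05} = 1.645.
Revised power = Φ(δ − 1.645) + Φ(−δ − 1.645) = Φ(-0.412) + Φ(-2.878) = 0.3403 + 0.0020 = 0.3423.

Power ≈ 0.342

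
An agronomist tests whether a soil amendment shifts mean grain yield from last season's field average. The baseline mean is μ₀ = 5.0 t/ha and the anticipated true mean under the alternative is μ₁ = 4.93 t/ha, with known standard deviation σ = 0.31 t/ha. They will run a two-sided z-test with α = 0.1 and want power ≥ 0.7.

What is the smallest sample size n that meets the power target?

Standardized effect: d = |μ₁ − μ₀| / σ = |4.93 − 5.0| / 0.31 = 0.2258
Set Φ(δ − 1.645) = 0.7; then δ − 1.645 = Φ⁻¹(0.7) = 0.524, giving δ = 2.169.
(For δ > 0 the lower-tail rejection region contributes negligibly to power, so the one-term inversion is standard.)
δ = d·√n ⇒ n = (δ/d)² = (2.169 / 0.2258)² = 92.29.
Rounding up, n = 93.

n = 93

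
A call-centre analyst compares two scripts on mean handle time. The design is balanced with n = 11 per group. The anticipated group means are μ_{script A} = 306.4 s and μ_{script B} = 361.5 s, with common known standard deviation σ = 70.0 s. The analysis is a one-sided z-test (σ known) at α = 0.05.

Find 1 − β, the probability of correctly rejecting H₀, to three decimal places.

Standardized effect: d = |μ_{script A} − μ_{script B}| / σ = |306.4 − 361.5| / 70.0 = 0.7871
Noncentrality parameter: δ = d·√(n/2) = 0.7871 × √(11/2) = 1.8460
One-sided α = 0.05 → critical value z_{0.05} = 1.645.
Power = P(Z > 1.645 − δ) = Φ(0.201) = 0.5797.

Power ≈ 0.580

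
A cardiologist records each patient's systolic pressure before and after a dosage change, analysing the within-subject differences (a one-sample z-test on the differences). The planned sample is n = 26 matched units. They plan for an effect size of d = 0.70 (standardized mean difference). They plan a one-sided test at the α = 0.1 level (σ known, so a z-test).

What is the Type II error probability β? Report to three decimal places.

Noncentrality parameter: δ = d·√n = 0.70 × √26 = 3.5693
One-sided α = 0.1 → critical value z_{0.1} = 1.282.
Power = Φ(δ − 1.282) = Φ(2.288) = 0.9889.
Type II error: β = 1 − power = 1 − 0.9889 = 0.0111.

β ≈ 0.011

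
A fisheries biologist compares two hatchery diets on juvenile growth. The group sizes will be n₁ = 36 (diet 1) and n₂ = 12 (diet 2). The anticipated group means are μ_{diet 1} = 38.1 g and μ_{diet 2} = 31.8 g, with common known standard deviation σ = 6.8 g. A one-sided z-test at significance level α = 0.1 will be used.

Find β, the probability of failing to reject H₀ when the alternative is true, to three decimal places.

Standardized effect: d = |μ_{diet 1} − μ_{diet 2}| / σ = |38.1 − 31.8| / 6.8 = 0.9265
Noncentrality parameter: δ = d / √(1/n₁ + 1/n₂) = 0.9265 / √(1/36 + 1/12) = 2.7794
One-sided α = 0.1 → critical value z_{0.1} = 1.282.
Power = P(Z > 1.282 − δ) = Φ(1.498) = 0.9329.
Type II error: β = 1 − power = 1 − 0.9329 = 0.0671.

β ≈ 0.067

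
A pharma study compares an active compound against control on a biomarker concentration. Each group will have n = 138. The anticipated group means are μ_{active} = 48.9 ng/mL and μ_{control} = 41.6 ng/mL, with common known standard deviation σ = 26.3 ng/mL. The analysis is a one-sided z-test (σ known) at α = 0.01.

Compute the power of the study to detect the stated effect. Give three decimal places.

Standardized effect: d = |μ_{active} − μ_{control}| / σ = |48.9 − 41.6| / 26.3 = 0.2776
Noncentrality parameter: δ = d·√(n/2) = 0.2776 × √(138/2) = 2.3056
One-sided α = 0.01 → critical value z_{0.01} = 2.326.
Power = P(Z > 2.326 − δ) = Φ(-0.021) = 0.4917.

Power ≈ 0.492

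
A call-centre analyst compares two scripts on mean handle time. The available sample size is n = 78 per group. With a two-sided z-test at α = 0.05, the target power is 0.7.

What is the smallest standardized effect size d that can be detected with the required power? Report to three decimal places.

d ≈ 0.398

Need Φ(δ − 1.960) = 0.7, so δ = 1.960 + 0.524 = 2.484.
(The second rejection-region term Φ(−δ − z_{α/2}) is negligible and dropped.)
δ = d·√(n/2) ⇒ d = δ/√(n/2) = 2.484/√(78/2) = 0.3978.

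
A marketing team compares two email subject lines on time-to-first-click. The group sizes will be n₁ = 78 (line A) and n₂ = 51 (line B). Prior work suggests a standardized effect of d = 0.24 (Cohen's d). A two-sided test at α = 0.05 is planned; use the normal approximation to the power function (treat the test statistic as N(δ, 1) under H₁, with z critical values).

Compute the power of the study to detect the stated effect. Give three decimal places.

Power ≈ 0.266

Noncentrality parameter: δ = d / √(1/n₁ + 1/n₂) = 0.24 / √(1/78 + 1/51) = 1.3328
Critical value for a two-sided test at α = 0.05: z_{α/2} = 1.960.
Power = Φ(δ − 1.960) + Φ(−δ − 1.960) = Φ(-0.627) + Φ(-3.293) = 0.2653 + 0.0005 = 0.2658.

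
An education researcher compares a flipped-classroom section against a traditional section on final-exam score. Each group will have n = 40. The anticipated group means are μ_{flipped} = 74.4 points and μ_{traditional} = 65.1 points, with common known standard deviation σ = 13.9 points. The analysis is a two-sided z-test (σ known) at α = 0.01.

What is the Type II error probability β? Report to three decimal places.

β ≈ 0.339

Standardized effect: d = |μ_{flipped} − μ_{traditional}| / σ = |74.4 − 65.1| / 13.9 = 0.6691
Noncentrality parameter: δ = d·√(n/2) = 0.6691 × √(40/2) = 2.9921
Critical value for a two-sided test at α = 0.01: z_{α/2} = 2.576.
Power = Φ(δ − 2.576) + Φ(−δ − 2.576) = Φ(0.416) + Φ(-5.568) = 0.6614 + 0.0000 = 0.6614.
Type II error: β = 1 − power = 1 − 0.6614 = 0.3386.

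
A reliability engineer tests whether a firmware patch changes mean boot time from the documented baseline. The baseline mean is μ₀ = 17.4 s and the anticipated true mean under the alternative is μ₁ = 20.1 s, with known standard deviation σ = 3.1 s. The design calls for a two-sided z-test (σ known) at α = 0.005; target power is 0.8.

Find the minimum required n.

n = 18

Standardized effect: d = |μ₁ − μ₀| / σ = |20.1 − 17.4| / 3.1 = 0.8710
For power 0.8 need Φ(δ − z_{0.0025}) = 0.8, so δ = z_{0.0025} + z_{0.20} = 2.807 + 0.842 = 3.649.
(Ignoring the negligible lower-tail rejection probability gives the usual closed-form inversion.)
δ = d·√n ⇒ n = (δ/d)² = (3.649 / 0.8710)² = 17.55.
Rounding up, n = 18.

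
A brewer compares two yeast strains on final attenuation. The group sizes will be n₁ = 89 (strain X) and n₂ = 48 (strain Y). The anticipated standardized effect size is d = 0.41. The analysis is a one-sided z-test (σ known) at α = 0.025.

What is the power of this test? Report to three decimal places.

Power ≈ 0.629

Noncentrality parameter: δ = d / √(1/n₁ + 1/n₂) = 0.41 / √(1/89 + 1/48) = 2.2895
Critical value for a one-sided test at α = 0.025: z_α = 1.960.
Power = P(Z > 1.960 − δ) = Φ(0.330) = 0.6291.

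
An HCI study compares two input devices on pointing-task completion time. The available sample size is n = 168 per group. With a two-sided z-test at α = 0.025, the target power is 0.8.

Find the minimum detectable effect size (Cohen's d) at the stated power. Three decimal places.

Need Φ(δ − 2.241) = 0.8, so δ = 2.241 + 0.842 = 3.083.
(The second rejection-region term Φ(−δ − z_{α/2}) is negligible and dropped.)
δ = d·√(n/2) ⇒ d = δ/√(n/2) = 3.083/√(168/2) = 0.3364.

d ≈ 0.336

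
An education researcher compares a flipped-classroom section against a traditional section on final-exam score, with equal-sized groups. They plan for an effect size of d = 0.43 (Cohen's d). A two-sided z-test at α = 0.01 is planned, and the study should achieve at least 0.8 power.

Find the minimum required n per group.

Set Φ(δ − 2.576) = 0.8; then δ − 2.576 = Φ⁻¹(0.8) = 0.842, giving δ = 3.417.
(Ignoring the negligible lower-tail rejection probability gives the usual closed-form inversion.)
δ = d·√(n/2) ⇒ n = 2(δ/d)² = 2 × (3.417 / 0.43)² = 126.33.
Round up to the next whole unit.

n = 127 per group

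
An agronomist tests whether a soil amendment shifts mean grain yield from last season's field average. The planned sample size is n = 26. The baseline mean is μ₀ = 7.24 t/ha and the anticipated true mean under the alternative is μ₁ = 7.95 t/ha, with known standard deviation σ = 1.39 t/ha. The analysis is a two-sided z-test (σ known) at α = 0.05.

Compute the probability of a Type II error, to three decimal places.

β ≈ 0.260

Standardized effect: d = |μ₁ − μ₀| / σ = |7.95 − 7.24| / 1.39 = 0.5108
Noncentrality parameter: δ = d·√n = 0.5108 × √26 = 2.6045
Critical value for a two-sided test at α = 0.05: z_{α/2} = 1.960.
Power = Φ(δ − 1.960) + Φ(−δ − 1.960) = Φ(0.645) + Φ(-4.564) = 0.7404 + 0.0000 = 0.7404.
Type II error: β = 1 − power = 1 − 0.7404 = 0.2596.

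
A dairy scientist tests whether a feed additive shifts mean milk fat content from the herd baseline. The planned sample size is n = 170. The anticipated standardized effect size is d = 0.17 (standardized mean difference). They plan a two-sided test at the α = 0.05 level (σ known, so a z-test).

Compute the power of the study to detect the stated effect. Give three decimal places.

Noncentrality parameter: λ = d·√n = 0.17 × √170 = 2.2165
Two-sided α = 0.05 → critical value z_{0.025} = 1.960.
Power = Φ(λ − 1.960) + Φ(−λ − 1.960) = Φ(0.257) + Φ(-4.176) = 0.6012 + 0.0000 = 0.6013.

Power ≈ 0.601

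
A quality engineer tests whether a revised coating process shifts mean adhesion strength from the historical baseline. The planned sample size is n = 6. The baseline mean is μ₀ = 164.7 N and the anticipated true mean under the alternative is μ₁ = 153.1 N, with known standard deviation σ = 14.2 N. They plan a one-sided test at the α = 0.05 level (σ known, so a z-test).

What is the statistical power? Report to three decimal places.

Power ≈ 0.639

Standardized effect: d = |μ₁ − μ₀| / σ = |153.1 − 164.7| / 14.2 = 0.8169
Noncentrality parameter: δ = d·√n = 0.8169 × √6 = 2.0010
One-sided α = 0.05 → critical value z_{0.05} = 1.645.
Power = P(Z > 1.645 − δ) = Φ(0.356) = 0.6391.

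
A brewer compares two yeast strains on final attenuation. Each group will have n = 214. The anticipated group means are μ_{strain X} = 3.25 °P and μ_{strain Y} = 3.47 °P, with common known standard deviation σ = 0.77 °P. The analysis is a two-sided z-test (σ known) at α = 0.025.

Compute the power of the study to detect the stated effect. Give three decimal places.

Standardized effect: d = |μ_{strain X} − μ_{strain Y}| / σ = |3.25 − 3.47| / 0.77 = 0.2857
Noncentrality parameter: δ = d·√(n/2) = 0.2857 × √(214/2) = 2.9555
Critical value for a two-sided test at α = 0.025: z_{α/2} = 2.241.
Power = Φ(δ − 2.241) + Φ(−δ − 2.241) = Φ(0.714) + Φ(-5.197) = 0.7624 + 0.0000 = 0.7624.

Power ≈ 0.762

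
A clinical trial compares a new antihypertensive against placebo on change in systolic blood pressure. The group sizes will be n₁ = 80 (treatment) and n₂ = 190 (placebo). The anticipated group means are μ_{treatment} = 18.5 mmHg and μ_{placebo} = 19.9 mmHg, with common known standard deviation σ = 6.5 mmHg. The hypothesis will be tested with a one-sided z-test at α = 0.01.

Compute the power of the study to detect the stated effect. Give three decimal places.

Power ≈ 0.239

Standardized effect: d = |μ_{treatment} − μ_{placebo}| / σ = |18.5 − 19.9| / 6.5 = 0.2154
Noncentrality parameter: δ = d / √(1/n₁ + 1/n₂) = 0.2154 / √(1/80 + 1/190) = 1.6160
One-sided α = 0.01 → critical value z_{0.01} = 2.326.
Power = Φ(δ − 2.326) = Φ(-0.710) = 0.2388.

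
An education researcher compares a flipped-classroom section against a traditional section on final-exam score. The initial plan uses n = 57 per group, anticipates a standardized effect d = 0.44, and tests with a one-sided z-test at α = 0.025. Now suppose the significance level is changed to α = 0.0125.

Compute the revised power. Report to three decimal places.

δ = d·√(n/2) = 0.44 × √(57/2) = 2.3490 (unchanged). New critical value: z_{0.0125} = 2.241.
Revised power = Φ(δ − 2.241) = Φ(0.108) = 0.5428.

Power ≈ 0.543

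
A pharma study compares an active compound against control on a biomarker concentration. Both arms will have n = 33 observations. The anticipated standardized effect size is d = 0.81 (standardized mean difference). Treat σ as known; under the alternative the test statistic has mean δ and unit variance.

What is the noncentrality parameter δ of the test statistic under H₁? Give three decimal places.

δ = d·√(n/2) = 0.81 × √(33/2) = 3.2902

δ ≈ 3.290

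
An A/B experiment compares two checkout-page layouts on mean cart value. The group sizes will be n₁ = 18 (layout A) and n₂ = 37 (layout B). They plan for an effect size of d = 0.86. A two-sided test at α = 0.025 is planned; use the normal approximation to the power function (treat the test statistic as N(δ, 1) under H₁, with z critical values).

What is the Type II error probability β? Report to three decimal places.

Noncentrality parameter: δ = d / √(1/n₁ + 1/n₂) = 0.86 / √(1/18 + 1/37) = 2.9926
Two-sided α = 0.025 → critical value z_{0.0125} = 2.241.
Power = Φ(δ − 2.241) + Φ(−δ − 2.241) = Φ(0.751) + Φ(-5.234) = 0.7737 + 0.0000 = 0.7737.
Type II error: β = 1 − power = 1 − 0.7737 = 0.2263.

β ≈ 0.226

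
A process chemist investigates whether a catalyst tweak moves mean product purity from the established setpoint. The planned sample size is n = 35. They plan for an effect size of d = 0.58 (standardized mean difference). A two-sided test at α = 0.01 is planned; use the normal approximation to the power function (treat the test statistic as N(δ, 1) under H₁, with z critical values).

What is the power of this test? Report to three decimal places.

Noncentrality parameter: δ = d·√n = 0.58 × √35 = 3.4313
Two-sided α = 0.01 → critical value z_{0.005} = 2.576.
Power = Φ(δ − 2.576) + Φ(−δ − 2.576) = Φ(0.855) + Φ(-6.007) = 0.8039 + 0.0000 = 0.8039.

Power ≈ 0.804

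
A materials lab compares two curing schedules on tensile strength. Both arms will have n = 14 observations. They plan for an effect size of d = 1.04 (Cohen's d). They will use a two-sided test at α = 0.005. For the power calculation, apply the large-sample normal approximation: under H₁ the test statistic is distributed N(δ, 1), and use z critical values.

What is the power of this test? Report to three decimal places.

Power ≈ 0.478

Noncentrality parameter: λ = d·√(n/2) = 1.04 × √(14/2) = 2.7516
Two-sided α = 0.005 → critical value z_{0.0025} = 2.807.
Power = Φ(λ − 2.807) + Φ(−λ − 2.807) = Φ(-0.055) + Φ(-5.559) = 0.4779 + 0.0000 = 0.4779.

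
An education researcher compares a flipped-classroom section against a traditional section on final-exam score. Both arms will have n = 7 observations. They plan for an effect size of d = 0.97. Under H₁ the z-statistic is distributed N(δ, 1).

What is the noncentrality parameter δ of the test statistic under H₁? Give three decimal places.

δ = d·√(n/2) = 0.97 × √(7/2) = 1.8147

δ ≈ 1.815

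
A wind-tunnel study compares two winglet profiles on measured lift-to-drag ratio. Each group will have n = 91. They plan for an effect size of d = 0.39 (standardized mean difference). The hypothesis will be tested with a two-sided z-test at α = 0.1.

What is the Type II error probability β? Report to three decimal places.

β ≈ 0.162

Noncentrality parameter: δ = d·√(n/2) = 0.39 × √(91/2) = 2.6307
Critical value for a two-sided test at α = 0.1: z_{α/2} = 1.645.
Power = Φ(δ − 1.645) + Φ(−δ − 1.645) = Φ(0.986) + Φ(-4.276) = 0.8379 + 0.0000 = 0.8379.
Type II error: β = 1 − power = 1 − 0.8379 = 0.1621.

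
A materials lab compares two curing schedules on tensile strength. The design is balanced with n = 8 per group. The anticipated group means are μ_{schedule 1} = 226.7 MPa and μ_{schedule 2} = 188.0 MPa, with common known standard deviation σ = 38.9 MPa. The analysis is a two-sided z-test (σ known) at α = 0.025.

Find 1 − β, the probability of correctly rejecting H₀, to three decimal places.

Standardized effect: d = |μ_{schedule 1} − μ_{schedule 2}| / σ = |226.7 − 188.0| / 38.9 = 0.9949
Noncentrality parameter: δ = d·√(n/2) = 0.9949 × √(8/2) = 1.9897
Critical value for a two-sided test at α = 0.025: z_{α/2} = 2.241.
Power = Φ(δ − 2.241) + Φ(−δ − 2.241) = Φ(-0.252) + Φ(-4.231) = 0.4006 + 0.0000 = 0.4007.

Power ≈ 0.401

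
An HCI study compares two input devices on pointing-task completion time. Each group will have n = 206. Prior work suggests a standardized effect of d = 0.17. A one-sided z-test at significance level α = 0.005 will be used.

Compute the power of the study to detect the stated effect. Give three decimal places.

Power ≈ 0.198

Noncentrality parameter: δ = d·√(n/2) = 0.17 × √(206/2) = 1.7253
One-sided α = 0.005 → critical value z_{0.005} = 2.576.
Power = P(Z > 2.576 − δ) = Φ(-0.851) = 0.1975.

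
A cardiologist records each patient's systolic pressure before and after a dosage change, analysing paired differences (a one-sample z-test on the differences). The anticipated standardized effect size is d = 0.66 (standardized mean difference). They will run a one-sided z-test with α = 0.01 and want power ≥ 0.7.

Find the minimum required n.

For power 0.7 need Φ(δ − z_{0.01}) = 0.7, so δ = z_{0.01} + z_{0.30} = 2.326 + 0.524 = 2.851.
δ = d·√n ⇒ n = (δ/d)² = (2.851 / 0.66)² = 18.66.
Rounding up, n = 19.

n = 19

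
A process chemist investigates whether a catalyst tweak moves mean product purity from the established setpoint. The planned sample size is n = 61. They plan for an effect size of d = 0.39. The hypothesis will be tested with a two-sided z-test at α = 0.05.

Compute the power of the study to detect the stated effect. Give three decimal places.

Power ≈ 0.861

Noncentrality parameter: δ = d·√n = 0.39 × √61 = 3.0460
Two-sided α = 0.05 → critical value z_{0.025} = 1.960.
Power = Φ(δ − 1.960) + Φ(−δ − 1.960) = Φ(1.086) + Φ(-5.006) = 0.8613 + 0.0000 = 0.8613.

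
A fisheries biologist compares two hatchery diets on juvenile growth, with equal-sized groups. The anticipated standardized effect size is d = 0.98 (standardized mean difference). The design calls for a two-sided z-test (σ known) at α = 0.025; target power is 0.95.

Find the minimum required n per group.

For power 0.95 need Φ(δ − z_{0.0125}) = 0.95, so δ = z_{0.0125} + z_{0.05} = 2.241 + 1.645 = 3.886.
(For δ > 0 the lower-tail rejection region contributes negligibly to power, so the one-term inversion is standard.)
δ = d·√(n/2) ⇒ n = 2(δ/d)² = 2 × (3.886 / 0.98)² = 31.45.
Round up to the next whole unit.

n = 32 per group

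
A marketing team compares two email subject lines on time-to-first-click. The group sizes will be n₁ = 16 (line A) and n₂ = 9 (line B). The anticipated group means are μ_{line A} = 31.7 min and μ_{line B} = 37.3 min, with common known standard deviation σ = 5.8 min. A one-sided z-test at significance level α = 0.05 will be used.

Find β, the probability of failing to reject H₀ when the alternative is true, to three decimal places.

Standardized effect: d = |μ_{line A} − μ_{line B}| / σ = |31.7 − 37.3| / 5.8 = 0.9655
Noncentrality parameter: δ = d / √(1/n₁ + 1/n₂) = 0.9655 / √(1/16 + 1/9) = 2.3172
One-sided α = 0.05 → critical value z_{0.05} = 1.645.
Power = Φ(δ − 1.645) = Φ(0.672) = 0.7493.
Type II error: β = 1 − power = 1 − 0.7493 = 0.2507.

β ≈ 0.251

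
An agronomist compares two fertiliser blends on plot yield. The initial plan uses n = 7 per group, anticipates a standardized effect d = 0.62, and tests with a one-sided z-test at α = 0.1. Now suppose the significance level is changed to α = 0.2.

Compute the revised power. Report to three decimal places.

Power ≈ 0.625

δ = d·√(n/2) = 0.62 × √(7/2) = 1.1599 (unchanged). New critical value: z_{0.2} = 0.842.
Revised power = P(Z > 0.842 − δ) = Φ(0.318) = 0.6249.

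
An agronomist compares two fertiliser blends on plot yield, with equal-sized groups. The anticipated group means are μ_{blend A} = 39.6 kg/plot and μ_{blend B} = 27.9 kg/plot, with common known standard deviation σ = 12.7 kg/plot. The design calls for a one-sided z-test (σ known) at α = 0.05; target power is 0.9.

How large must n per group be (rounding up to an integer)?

Standardized effect: d = |μ_{blend A} − μ_{blend B}| / σ = |39.6 − 27.9| / 12.7 = 0.9213
Set Φ(δ − 1.645) = 0.9; then δ − 1.645 = Φ⁻¹(0.9) = 1.282, giving δ = 2.926.
δ = d·√(n/2) ⇒ n = 2(δ/d)² = 2 × (2.926 / 0.9213)² = 20.18.
Rounding up, n = 21 per group.

n = 21 per group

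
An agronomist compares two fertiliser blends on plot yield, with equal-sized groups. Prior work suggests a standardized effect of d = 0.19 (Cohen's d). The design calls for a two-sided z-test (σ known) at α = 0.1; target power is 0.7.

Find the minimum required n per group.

For power 0.7 need Φ(δ − z_{0.05}) = 0.7, so δ = z_{0.05} + z_{0.30} = 1.645 + 0.524 = 2.169.
(For δ > 0 the lower-tail rejection region contributes negligibly to power, so the one-term inversion is standard.)
δ = d·√(n/2) ⇒ n = 2(δ/d)² = 2 × (2.169 / 0.19)² = 260.70.
Round up to the next whole unit.

n = 261 per group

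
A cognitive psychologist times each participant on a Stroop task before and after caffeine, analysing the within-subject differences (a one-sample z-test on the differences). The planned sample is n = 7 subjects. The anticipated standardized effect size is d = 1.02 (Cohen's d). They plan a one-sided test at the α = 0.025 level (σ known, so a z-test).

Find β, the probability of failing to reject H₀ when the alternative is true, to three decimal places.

β ≈ 0.230

Noncentrality parameter: δ = d·√n = 1.02 × √7 = 2.6987
One-sided α = 0.025 → critical value z_{0.025} = 1.960.
Power = Φ(δ − 1.960) = Φ(0.739) = 0.7700.
Type II error: β = 1 − power = 1 − 0.7700 = 0.2300.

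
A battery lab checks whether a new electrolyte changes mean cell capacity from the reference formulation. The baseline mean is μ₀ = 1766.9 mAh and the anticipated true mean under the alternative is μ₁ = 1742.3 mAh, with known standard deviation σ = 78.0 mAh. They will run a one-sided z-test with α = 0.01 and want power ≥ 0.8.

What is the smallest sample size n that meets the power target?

n = 101

Standardized effect: d = |μ₁ − μ₀| / σ = |1742.3 − 1766.9| / 78.0 = 0.3154
Set Φ(δ − 2.326) = 0.8; then δ − 2.326 = Φ⁻¹(0.8) = 0.842, giving δ = 3.168.
δ = d·√n ⇒ n = (δ/d)² = (3.168 / 0.3154)² = 100.90.
Rounding up, n = 101.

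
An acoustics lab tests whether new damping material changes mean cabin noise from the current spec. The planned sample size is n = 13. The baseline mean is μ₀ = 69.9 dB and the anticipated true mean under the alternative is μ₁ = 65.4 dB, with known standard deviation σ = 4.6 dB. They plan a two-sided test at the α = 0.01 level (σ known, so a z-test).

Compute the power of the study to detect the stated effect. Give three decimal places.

Power ≈ 0.829

Standardized effect: d = |μ₁ − μ₀| / σ = |65.4 − 69.9| / 4.6 = 0.9783
Noncentrality parameter: λ = d·√n = 0.9783 × √13 = 3.5272
Critical value for a two-sided test at α = 0.01: z_{α/2} = 2.576.
Power = Φ(λ − 2.576) + Φ(−λ − 2.576) = Φ(0.951) + Φ(-6.103) = 0.8293 + 0.0000 = 0.8293.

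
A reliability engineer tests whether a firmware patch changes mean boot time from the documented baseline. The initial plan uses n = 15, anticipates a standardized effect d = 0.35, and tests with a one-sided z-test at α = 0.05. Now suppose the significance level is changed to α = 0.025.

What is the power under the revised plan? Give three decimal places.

δ = d·√n = 0.35 × √15 = 1.3555 (unchanged). New critical value: z_{0.025} = 1.960.
Revised power = P(Z > 1.960 − δ) = Φ(-0.604) = 0.2728.

Power ≈ 0.273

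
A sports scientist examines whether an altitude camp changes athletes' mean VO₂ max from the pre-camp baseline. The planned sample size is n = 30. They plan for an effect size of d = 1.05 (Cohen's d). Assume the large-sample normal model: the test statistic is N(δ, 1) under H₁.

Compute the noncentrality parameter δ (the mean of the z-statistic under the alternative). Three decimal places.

The noncentrality parameter scales effect size by the design's sample-size factor: δ = d·√n = 1.05 × √30 = 5.7511

δ ≈ 5.751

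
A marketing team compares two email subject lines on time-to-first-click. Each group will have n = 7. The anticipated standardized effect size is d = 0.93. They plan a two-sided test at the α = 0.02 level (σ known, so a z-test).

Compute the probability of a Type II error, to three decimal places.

Noncentrality parameter: δ = d·√(n/2) = 0.93 × √(7/2) = 1.7399
Two-sided α = 0.02 → critical value z_{0.01} = 2.326.
Power = Φ(δ − 2.326) + Φ(−δ − 2.326) = Φ(-0.586) + Φ(-4.066) = 0.2788 + 0.0000 = 0.2788.
Type II error: β = 1 − power = 1 − 0.2788 = 0.7212.

β ≈ 0.721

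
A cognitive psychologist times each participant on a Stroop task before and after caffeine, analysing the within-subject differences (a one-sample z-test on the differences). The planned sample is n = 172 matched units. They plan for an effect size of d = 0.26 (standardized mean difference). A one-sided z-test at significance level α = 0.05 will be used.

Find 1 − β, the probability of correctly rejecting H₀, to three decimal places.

Noncentrality parameter: δ = d·√n = 0.26 × √172 = 3.4099
One-sided α = 0.05 → critical value z_{0.05} = 1.645.
Power = P(Z > 1.645 − δ) = Φ(1.765) = 0.9612.

Power ≈ 0.961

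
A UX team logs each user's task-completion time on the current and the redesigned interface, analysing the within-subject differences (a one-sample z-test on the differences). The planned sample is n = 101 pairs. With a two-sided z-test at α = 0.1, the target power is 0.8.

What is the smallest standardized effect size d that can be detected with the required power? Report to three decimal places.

Need Φ(δ − 1.645) = 0.8, so δ = 1.645 + 0.842 = 2.486.
(The second rejection-region term Φ(−δ − z_{α/2}) is negligible and dropped.)
δ = d·√n ⇒ d = δ/√n = 2.486/√101 = 0.2474.

d ≈ 0.247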